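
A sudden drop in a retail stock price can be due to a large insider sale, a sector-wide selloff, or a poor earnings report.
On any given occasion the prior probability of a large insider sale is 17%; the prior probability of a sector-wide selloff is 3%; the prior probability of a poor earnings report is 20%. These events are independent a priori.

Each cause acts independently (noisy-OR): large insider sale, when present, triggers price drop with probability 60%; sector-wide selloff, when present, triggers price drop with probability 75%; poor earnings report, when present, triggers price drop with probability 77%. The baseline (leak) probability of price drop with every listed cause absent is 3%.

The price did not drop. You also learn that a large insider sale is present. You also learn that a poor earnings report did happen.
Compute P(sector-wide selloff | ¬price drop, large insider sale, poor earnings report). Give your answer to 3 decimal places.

Under noisy-OR, P(price drop | causes) = 1 − (1−0.03)·∏(1−qᵢ) over the active causes.
Sum P(¬price drop|·) weighted by the priors over both values of sector-wide selloff:
  P(¬price drop | large insider sale, poor earnings report) = 0.08924·0.97 + 0.02231·0.03
        = 0.086563 + 0.000669 = 0.087232
Keeping only the sector-wide selloff-present terms gives 0.000669, so
  P(sector-wide selloff | ¬price drop, large insider sale, poor earnings report) = 0.000669 / 0.087232 ≈ 0.008

P(sector-wide selloff | ¬price drop, large insider sale, poor earnings report) ≈ 0.008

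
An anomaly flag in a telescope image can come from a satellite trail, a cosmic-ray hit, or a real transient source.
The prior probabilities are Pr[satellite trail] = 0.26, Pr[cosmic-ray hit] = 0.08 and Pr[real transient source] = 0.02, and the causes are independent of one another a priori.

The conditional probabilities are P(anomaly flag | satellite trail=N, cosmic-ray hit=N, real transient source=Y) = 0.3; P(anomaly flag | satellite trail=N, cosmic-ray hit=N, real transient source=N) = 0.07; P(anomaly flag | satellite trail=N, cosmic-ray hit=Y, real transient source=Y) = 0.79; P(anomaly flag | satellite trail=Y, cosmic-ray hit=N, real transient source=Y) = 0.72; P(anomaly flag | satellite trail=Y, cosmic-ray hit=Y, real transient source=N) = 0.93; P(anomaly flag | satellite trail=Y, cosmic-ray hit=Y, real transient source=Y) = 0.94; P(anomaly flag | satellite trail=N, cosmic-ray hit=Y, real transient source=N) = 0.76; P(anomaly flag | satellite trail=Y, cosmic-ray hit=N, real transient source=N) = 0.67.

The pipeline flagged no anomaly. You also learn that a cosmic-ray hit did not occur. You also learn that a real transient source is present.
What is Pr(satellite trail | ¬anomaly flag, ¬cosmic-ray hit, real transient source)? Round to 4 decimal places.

Pr(satellite trail | ¬anomaly flag, ¬cosmic-ray hit, real transient source) ≈ 0.1232

For the numerator, keep only satellite trail=true terms: 0.28×0.26 = 0.072800
Denominator P(¬anomaly flag | ¬cosmic-ray hit, real transient source): 0.7×0.74 + 0.28×0.26 = 0.590800
Posterior = 0.072800 / 0.590800 ≈ 0.1232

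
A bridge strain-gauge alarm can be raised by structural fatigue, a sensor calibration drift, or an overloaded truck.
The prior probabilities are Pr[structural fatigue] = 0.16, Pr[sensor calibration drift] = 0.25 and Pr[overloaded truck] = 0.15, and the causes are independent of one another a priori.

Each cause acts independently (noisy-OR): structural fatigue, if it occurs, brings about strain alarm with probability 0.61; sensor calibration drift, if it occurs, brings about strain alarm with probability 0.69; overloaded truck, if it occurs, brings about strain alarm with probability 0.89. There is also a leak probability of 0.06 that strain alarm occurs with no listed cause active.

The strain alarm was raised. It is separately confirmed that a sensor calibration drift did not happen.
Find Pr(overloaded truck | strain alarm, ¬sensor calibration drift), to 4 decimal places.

Pr(overloaded truck | strain alarm, ¬sensor calibration drift) ≈ 0.5132

Under noisy-OR, P(strain alarm | causes) = 1 − (1−0.06)·∏(1−qᵢ) over the active causes.
For the numerator, keep only overloaded truck=true terms: 0.112972 + 0.023032 = 0.136004
The normalizing constant is 0.06×0.84×0.85 + 0.8966×0.84×0.15 + 0.6334×0.16×0.85 + 0.959674×0.16×0.15 = 0.264986
Posterior = 0.136004 / 0.264986 ≈ 0.5132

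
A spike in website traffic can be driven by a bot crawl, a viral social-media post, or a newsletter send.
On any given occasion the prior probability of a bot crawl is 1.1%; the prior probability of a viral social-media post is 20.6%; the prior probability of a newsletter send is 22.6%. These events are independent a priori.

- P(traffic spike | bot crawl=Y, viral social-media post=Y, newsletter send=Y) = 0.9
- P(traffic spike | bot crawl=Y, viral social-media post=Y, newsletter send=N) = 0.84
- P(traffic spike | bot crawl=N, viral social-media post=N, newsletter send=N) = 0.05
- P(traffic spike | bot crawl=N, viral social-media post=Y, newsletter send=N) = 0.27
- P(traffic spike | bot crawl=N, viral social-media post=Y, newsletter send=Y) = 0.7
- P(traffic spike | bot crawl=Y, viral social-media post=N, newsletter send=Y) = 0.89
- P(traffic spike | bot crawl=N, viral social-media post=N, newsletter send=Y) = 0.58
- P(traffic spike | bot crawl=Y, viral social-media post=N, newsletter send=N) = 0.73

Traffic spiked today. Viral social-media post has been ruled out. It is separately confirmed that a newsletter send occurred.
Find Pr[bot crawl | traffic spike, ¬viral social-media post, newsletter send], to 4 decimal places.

P(traffic spike | ¬viral social-media post, newsletter send) = 0.58*0.989 + 0.89*0.011 = 0.573620 + 0.009790 = 0.583410
The bot crawl-present share is 0.89*0.011 = 0.009790.
Hence the posterior is 0.009790/0.583410 ≈ 0.0168.

Pr[bot crawl | traffic spike, ¬viral social-media post, newsletter send] ≈ 0.0168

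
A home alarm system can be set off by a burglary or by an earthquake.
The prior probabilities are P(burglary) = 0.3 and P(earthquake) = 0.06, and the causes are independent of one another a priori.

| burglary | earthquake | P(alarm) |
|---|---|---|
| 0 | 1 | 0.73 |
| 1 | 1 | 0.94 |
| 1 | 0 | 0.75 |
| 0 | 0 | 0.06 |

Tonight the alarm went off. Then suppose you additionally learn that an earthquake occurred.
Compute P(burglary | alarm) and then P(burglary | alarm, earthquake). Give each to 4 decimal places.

P(burglary | alarm) ≈ 0.7651; P(burglary | alarm, earthquake) ≈ 0.3556

Enumerate the 4 (burglary, earthquake) configurations and weight by the priors:
  P(alarm) = 0.06*0.7*0.94 + 0.73*0.7*0.06 + 0.75*0.3*0.94 + 0.94*0.3*0.06
        = 0.039480 + 0.030660 + 0.211500 + 0.016920 = 0.298560
Keeping only the burglary-present terms gives 0.228420, so
  P(burglary | alarm) = 0.228420 / 0.298560 ≈ 0.7651

Now condition on the additional information:
Sum P(alarm|·) weighted by the priors over both values of burglary:
  P(alarm | earthquake) = 0.73*0.7 + 0.94*0.3
        = 0.511000 + 0.282000 = 0.793000
Keeping only the burglary-present terms gives 0.282000, so
  P(burglary | alarm, earthquake) = 0.282000 / 0.793000 ≈ 0.3556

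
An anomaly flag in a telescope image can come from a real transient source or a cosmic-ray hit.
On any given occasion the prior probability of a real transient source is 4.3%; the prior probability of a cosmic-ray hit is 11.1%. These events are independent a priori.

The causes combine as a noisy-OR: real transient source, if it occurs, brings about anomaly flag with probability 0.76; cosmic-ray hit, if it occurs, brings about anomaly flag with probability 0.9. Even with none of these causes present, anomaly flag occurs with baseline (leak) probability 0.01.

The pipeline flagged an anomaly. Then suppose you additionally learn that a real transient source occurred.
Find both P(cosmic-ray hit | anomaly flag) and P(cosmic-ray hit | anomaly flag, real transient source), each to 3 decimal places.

Under noisy-OR, P(anomaly flag | causes) = 1 − (1−0.01)·∏(1−qᵢ) over the active causes.
P(anomaly flag) = 0.01·0.957·0.889 + 0.901·0.957·0.111 + 0.7624·0.043·0.889 + 0.97624·0.043·0.111 = 0.008508 + 0.095711 + 0.029144 + 0.004660 = 0.138023
The cosmic-ray hit-present share is 0.095711 + 0.004660 = 0.100371.
P(cosmic-ray hit | anomaly flag) = 0.100371 / 0.138023 ≈ 0.727

Now condition on the additional information:
By total probability over both values of cosmic-ray hit:
  P(anomaly flag | real transient source) = 0.7624×0.889 + 0.97624×0.111
        = 0.677774 + 0.108363 = 0.786137
The terms with cosmic-ray hit present sum to 0.108363, so
  P(cosmic-ray hit | anomaly flag, real transient source) = 0.108363 / 0.786137 ≈ 0.138
The drop from 0.727 to 0.138 is the explaining-away (discounting) effect.

P(cosmic-ray hit | anomaly flag) ≈ 0.727; P(cosmic-ray hit | anomaly flag, real transient source) ≈ 0.138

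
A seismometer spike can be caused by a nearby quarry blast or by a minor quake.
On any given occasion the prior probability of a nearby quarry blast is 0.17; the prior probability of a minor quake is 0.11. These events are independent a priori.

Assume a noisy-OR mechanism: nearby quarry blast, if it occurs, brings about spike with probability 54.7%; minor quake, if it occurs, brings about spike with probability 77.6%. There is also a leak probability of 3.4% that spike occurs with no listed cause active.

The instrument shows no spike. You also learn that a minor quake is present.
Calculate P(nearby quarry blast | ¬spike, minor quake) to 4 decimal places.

P(nearby quarry blast | ¬spike, minor quake) ≈ 0.0849

Under noisy-OR, P(spike | causes) = 1 − (1−0.034)·∏(1−qᵢ) over the active causes.
Sum P(¬spike|·) weighted by the priors over both values of nearby quarry blast:
  P(¬spike | minor quake) = 0.216384*0.83 + 0.098022*0.17
        = 0.179599 + 0.016664 = 0.196263
The terms with nearby quarry blast present sum to 0.016664, so
  P(nearby quarry blast | ¬spike, minor quake) = 0.016664 / 0.196263 ≈ 0.0849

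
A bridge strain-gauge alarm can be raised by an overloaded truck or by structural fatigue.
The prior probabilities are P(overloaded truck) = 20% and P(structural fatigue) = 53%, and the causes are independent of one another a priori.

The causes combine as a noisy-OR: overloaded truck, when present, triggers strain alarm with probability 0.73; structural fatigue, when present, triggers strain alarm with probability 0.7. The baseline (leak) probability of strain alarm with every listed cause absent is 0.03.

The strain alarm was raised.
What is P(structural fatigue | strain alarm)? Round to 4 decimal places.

P(structural fatigue | strain alarm) ≈ 0.8316

Under noisy-OR, P(strain alarm | causes) = 1 − (1−0.03)·∏(1−qᵢ) over the active causes.
P(strain alarm) = 0.03×0.8×0.47 + 0.709×0.8×0.53 + 0.7381×0.2×0.47 + 0.92143×0.2×0.53 = 0.011280 + 0.300616 + 0.069381 + 0.097672 = 0.478949
Of this, 0.398288 comes from 0.300616 + 0.097672 (the structural fatigue=true cases).
P(structural fatigue | strain alarm) = 0.398288 / 0.478949 ≈ 0.8316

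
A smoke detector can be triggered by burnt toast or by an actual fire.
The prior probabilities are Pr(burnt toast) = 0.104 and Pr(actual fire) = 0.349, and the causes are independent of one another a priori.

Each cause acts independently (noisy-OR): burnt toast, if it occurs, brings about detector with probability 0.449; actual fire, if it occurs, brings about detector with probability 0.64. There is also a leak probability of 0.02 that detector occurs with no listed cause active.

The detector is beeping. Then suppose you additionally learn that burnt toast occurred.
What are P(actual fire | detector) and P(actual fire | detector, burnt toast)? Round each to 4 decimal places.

P(actual fire | detector) ≈ 0.8440; P(actual fire | detector, burnt toast) ≈ 0.4842

Under noisy-OR, P(detector | causes) = 1 − (1−0.02)·∏(1−qᵢ) over the active causes.
Enumerate the 4 (burnt toast, actual fire) configurations and weight by the priors:
  P(detector) = 0.02·0.896·0.651 + 0.6472·0.896·0.349 + 0.46002·0.104·0.651 + 0.805607·0.104·0.349
        = 0.011666 + 0.202382 + 0.031145 + 0.029240 = 0.274433
Configurations with actual fire contribute 0.231622, so
  P(actual fire | detector) = 0.231622 / 0.274433 ≈ 0.8440

Now condition on the additional information:
Weight on actual fire=true, given the evidence: 0.805607·0.349 = 0.281157
Denominator P(detector | burnt toast): 0.46002·0.651 + 0.805607·0.349 = 0.580630
P(actual fire | detector, burnt toast) = 0.281157/0.580630 ≈ 0.4842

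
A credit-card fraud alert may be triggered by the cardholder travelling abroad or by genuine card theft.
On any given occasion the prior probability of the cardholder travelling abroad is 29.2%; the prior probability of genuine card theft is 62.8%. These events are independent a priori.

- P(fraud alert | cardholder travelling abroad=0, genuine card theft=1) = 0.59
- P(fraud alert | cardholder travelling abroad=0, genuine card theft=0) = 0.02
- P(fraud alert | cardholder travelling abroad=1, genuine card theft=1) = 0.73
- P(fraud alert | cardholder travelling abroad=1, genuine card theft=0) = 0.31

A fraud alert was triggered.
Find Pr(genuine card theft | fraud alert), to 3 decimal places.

Numerator (weight on configurations with genuine card theft): 0.262328 + 0.133864 = 0.396192
Denominator P(fraud alert): 0.02·0.708·0.372 + 0.59·0.708·0.628 + 0.31·0.292·0.372 + 0.73·0.292·0.628 = 0.435133
P(genuine card theft | fraud alert) = 0.396192/0.435133 ≈ 0.911

Pr(genuine card theft | fraud alert) ≈ 0.911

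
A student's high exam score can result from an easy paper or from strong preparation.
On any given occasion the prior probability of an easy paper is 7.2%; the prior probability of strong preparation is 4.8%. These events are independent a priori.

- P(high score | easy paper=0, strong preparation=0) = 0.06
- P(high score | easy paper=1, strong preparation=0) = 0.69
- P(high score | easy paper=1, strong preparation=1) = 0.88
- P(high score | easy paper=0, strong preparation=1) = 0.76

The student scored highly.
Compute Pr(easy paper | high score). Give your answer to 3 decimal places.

Pr(easy paper | high score) ≈ 0.367

Numerator (weight on configurations with easy paper): 0.047295 + 0.003041 = 0.050336
Normalizer over all consistent configurations: 0.06*0.928*0.952 + 0.76*0.928*0.048 + 0.69*0.072*0.952 + 0.88*0.072*0.048 = 0.137196
Posterior = 0.050336 / 0.137196 ≈ 0.367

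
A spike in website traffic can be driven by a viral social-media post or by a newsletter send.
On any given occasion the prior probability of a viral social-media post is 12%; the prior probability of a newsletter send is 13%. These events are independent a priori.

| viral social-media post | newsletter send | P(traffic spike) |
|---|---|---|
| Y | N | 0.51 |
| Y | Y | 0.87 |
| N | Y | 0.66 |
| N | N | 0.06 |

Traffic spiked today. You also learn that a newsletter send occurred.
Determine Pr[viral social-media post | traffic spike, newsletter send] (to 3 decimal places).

Enumerate both values of viral social-media post and weight by the priors:
  P(traffic spike | newsletter send) = 0.66*0.88 + 0.87*0.12
        = 0.580800 + 0.104400 = 0.685200
The terms with viral social-media post present sum to 0.104400, so
  P(viral social-media post | traffic spike, newsletter send) = 0.104400 / 0.685200 ≈ 0.152

Pr[viral social-media post | traffic spike, newsletter send] ≈ 0.152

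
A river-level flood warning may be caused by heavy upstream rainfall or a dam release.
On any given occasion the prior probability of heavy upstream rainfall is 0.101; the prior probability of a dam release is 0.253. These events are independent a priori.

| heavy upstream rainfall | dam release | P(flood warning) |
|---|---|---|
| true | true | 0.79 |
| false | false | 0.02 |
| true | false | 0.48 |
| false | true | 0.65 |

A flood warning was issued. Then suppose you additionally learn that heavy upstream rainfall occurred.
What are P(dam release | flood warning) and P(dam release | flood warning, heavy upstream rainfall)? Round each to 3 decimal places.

Weight on dam release=true, given the evidence: 0.147841 + 0.020187 = 0.168028
The normalizing constant is 0.02*0.899*0.747 + 0.65*0.899*0.253 + 0.48*0.101*0.747 + 0.79*0.101*0.253 = 0.217674
Posterior = 0.168028 / 0.217674 ≈ 0.772

With the extra evidence:
Numerator (weight on configurations with dam release): 0.79*0.253 = 0.199870
Denominator P(flood warning | heavy upstream rainfall): 0.48*0.747 + 0.79*0.253 = 0.558430
P(dam release | flood warning, heavy upstream rainfall) = 0.199870/0.558430 ≈ 0.358
— heavy upstream rainfall explains away the evidence for dam release.

P(dam release | flood warning) ≈ 0.772; P(dam release | flood warning, heavy upstream rainfall) ≈ 0.358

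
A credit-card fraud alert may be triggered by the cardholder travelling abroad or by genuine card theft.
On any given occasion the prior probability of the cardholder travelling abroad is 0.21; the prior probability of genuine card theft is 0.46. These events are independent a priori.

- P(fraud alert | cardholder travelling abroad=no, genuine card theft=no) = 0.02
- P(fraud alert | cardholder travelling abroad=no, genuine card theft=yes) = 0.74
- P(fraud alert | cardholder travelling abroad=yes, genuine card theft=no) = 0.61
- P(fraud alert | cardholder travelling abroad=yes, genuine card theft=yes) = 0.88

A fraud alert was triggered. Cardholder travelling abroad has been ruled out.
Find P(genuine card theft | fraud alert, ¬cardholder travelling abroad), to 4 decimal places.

P(genuine card theft | fraud alert, ¬cardholder travelling abroad) ≈ 0.9692

Weight on genuine card theft=true, given the evidence: 0.74*0.46 = 0.340400
Normalizer over all consistent configurations: 0.02*0.54 + 0.74*0.46 = 0.351200
Posterior = 0.340400 / 0.351200 ≈ 0.9692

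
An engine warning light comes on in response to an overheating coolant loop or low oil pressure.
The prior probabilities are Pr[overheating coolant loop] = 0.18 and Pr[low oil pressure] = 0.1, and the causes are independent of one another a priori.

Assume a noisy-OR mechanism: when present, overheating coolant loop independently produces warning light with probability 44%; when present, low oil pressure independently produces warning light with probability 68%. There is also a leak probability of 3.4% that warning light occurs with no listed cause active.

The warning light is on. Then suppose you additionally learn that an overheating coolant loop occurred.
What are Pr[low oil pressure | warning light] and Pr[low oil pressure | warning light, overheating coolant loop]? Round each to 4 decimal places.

Pr[low oil pressure | warning light] ≈ 0.4184; Pr[low oil pressure | warning light, overheating coolant loop] ≈ 0.1668

Under noisy-OR, P(warning light | causes) = 1 − (1−0.034)·∏(1−qᵢ) over the active causes.
Sum P(warning light|·) weighted by the priors over the 4 (overheating coolant loop, low oil pressure) configurations:
  P(warning light) = 0.034×0.82×0.9 + 0.69088×0.82×0.1 + 0.45904×0.18×0.9 + 0.826893×0.18×0.1
        = 0.025092 + 0.056652 + 0.074364 + 0.014884 = 0.170992
The terms with low oil pressure present sum to 0.071536, so
  P(low oil pressure | warning light) = 0.071536 / 0.170992 ≈ 0.4184

Now condition on the additional information:
For the numerator, keep only low oil pressure=true terms: 0.826893*0.1 = 0.082689
Normalizer over all consistent configurations: 0.45904*0.9 + 0.826893*0.1 = 0.495825
Posterior = 0.082689 / 0.495825 ≈ 0.1668
This is intercausal reasoning (explaining away): once overheating coolant loop accounts for the warning light, low oil pressure becomes less likely.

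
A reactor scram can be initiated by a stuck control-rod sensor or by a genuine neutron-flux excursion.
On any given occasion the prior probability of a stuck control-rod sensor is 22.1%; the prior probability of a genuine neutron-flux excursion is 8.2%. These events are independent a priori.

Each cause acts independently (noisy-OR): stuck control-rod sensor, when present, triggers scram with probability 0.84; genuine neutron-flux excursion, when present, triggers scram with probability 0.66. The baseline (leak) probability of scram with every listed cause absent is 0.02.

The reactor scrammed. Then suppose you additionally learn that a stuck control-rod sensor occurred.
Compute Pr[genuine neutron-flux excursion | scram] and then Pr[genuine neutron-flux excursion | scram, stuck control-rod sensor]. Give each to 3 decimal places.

Pr[genuine neutron-flux excursion | scram] ≈ 0.244; Pr[genuine neutron-flux excursion | scram, stuck control-rod sensor] ≈ 0.091

Under noisy-OR, P(scram | causes) = 1 − (1−0.02)·∏(1−qᵢ) over the active causes.
By total probability over the 4 (stuck control-rod sensor, genuine neutron-flux excursion) configurations:
  P(scram) = 0.02·0.779·0.918 + 0.6668·0.779·0.082 + 0.8432·0.221·0.918 + 0.946688·0.221·0.082
        = 0.014302 + 0.042594 + 0.171067 + 0.017156 = 0.245119
Configurations with genuine neutron-flux excursion contribute 0.059750, so
  P(genuine neutron-flux excursion | scram) = 0.059750 / 0.245119 ≈ 0.244

With the extra evidence:
Enumerate both values of genuine neutron-flux excursion and weight by the priors:
  P(scram | stuck control-rod sensor) = 0.8432*0.918 + 0.946688*0.082
        = 0.774058 + 0.077628 = 0.851686
Keeping only the genuine neutron-flux excursion-present terms gives 0.077628, so
  P(genuine neutron-flux excursion | scram, stuck control-rod sensor) = 0.077628 / 0.851686 ≈ 0.091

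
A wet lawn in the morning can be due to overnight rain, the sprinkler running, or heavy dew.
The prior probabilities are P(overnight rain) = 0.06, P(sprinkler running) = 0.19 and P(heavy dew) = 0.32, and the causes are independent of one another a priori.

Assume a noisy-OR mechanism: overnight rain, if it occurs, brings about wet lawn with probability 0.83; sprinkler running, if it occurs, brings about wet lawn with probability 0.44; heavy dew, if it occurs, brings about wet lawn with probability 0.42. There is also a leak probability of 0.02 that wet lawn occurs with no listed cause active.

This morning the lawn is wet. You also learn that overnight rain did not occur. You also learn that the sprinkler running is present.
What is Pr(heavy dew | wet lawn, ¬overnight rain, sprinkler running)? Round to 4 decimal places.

Under noisy-OR, P(wet lawn | causes) = 1 − (1−0.02)·∏(1−qᵢ) over the active causes.
For the numerator, keep only heavy dew=true terms: 0.681696×0.32 = 0.218143
Denominator P(wet lawn | ¬overnight rain, sprinkler running): 0.4512×0.68 + 0.681696×0.32 = 0.524959
P(heavy dew | wet lawn, ¬overnight rain, sprinkler running) = 0.218143/0.524959 ≈ 0.4155

Pr(heavy dew | wet lawn, ¬overnight rain, sprinkler running) ≈ 0.4155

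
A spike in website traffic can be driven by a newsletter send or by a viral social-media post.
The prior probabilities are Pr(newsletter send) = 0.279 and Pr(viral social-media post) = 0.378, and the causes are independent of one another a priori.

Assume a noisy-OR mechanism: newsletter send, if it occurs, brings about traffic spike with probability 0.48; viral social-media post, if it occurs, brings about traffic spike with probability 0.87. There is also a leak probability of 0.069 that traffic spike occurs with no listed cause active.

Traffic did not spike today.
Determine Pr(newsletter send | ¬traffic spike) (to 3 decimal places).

Under noisy-OR, P(traffic spike | causes) = 1 − (1−0.069)·∏(1−qᵢ) over the active causes.
Numerator (weight on configurations with newsletter send): 0.084013 + 0.006637 = 0.090650
Denominator P(¬traffic spike): 0.931×0.721×0.622 + 0.12103×0.721×0.378 + 0.48412×0.279×0.622 + 0.062936×0.279×0.378 = 0.541153
P(newsletter send | ¬traffic spike) = 0.090650/0.541153 ≈ 0.168

Pr(newsletter send | ¬traffic spike) ≈ 0.168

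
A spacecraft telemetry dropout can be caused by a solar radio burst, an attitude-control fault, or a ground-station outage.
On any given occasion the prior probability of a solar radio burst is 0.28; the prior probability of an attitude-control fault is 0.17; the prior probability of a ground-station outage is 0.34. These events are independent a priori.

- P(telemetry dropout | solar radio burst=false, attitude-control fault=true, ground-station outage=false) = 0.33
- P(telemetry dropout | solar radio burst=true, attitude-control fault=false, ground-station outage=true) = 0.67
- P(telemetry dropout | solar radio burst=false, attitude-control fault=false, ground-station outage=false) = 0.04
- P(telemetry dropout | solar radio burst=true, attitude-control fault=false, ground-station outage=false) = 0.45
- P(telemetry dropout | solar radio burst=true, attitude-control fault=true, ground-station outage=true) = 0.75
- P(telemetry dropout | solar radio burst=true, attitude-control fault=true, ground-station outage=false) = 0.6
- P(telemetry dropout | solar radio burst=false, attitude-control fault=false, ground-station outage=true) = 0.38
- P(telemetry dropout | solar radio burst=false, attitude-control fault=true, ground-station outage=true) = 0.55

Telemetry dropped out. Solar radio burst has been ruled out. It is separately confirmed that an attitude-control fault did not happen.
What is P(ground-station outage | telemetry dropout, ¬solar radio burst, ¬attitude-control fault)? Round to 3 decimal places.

By total probability over both values of ground-station outage:
  P(telemetry dropout | ¬solar radio burst, ¬attitude-control fault) = 0.04·0.66 + 0.38·0.34
        = 0.026400 + 0.129200 = 0.155600
The terms with ground-station outage present sum to 0.129200, so
  P(ground-station outage | telemetry dropout, ¬solar radio burst, ¬attitude-control fault) = 0.129200 / 0.155600 ≈ 0.830

P(ground-station outage | telemetry dropout, ¬solar radio burst, ¬attitude-control fault) ≈ 0.830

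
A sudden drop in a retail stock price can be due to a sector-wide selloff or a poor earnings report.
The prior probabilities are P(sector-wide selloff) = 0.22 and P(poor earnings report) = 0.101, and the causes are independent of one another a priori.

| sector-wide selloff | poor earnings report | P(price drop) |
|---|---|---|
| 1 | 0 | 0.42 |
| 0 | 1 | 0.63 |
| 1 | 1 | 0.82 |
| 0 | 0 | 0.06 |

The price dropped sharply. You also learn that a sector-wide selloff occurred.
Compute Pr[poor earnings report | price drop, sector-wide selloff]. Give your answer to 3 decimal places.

Pr[poor earnings report | price drop, sector-wide selloff] ≈ 0.180

P(price drop | sector-wide selloff) = 0.42·0.899 + 0.82·0.101 = 0.377580 + 0.082820 = 0.460400
Restricting to configurations with poor earnings report present: 0.82·0.101 = 0.082820.
P(poor earnings report | price drop, sector-wide selloff) = 0.082820 / 0.460400 ≈ 0.180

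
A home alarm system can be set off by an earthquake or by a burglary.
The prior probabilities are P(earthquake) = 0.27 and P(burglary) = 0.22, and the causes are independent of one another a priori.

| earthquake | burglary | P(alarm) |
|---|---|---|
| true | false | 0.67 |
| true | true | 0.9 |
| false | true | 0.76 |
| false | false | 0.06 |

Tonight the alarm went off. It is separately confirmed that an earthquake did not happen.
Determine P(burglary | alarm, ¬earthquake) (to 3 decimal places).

By total probability over both values of burglary:
  P(alarm | ¬earthquake) = 0.06*0.78 + 0.76*0.22
        = 0.046800 + 0.167200 = 0.214000
The terms with burglary present sum to 0.167200, so
  P(burglary | alarm, ¬earthquake) = 0.167200 / 0.214000 ≈ 0.781

P(burglary | alarm, ¬earthquake) ≈ 0.781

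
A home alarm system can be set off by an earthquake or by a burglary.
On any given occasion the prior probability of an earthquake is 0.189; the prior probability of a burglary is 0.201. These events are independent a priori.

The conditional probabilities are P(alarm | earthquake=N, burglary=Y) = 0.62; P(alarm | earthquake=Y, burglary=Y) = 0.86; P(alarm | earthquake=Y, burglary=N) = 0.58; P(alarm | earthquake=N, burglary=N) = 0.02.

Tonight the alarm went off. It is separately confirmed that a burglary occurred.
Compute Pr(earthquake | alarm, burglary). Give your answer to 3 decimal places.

Pr(earthquake | alarm, burglary) ≈ 0.244

By total probability over both values of earthquake:
  P(alarm | burglary) = 0.62*0.811 + 0.86*0.189
        = 0.502820 + 0.162540 = 0.665360
Keeping only the earthquake-present terms gives 0.162540, so
  P(earthquake | alarm, burglary) = 0.162540 / 0.665360 ≈ 0.244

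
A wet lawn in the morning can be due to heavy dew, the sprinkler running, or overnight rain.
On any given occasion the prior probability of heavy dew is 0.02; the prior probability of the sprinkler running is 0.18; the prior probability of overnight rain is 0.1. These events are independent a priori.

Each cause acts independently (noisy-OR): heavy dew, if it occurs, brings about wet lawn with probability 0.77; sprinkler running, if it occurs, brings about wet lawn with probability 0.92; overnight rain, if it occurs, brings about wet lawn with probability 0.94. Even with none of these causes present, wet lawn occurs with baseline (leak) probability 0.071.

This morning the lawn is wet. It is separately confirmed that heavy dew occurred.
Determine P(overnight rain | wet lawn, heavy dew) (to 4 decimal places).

P(overnight rain | wet lawn, heavy dew) ≈ 0.1180

Under noisy-OR, P(wet lawn | causes) = 1 − (1−0.071)·∏(1−qᵢ) over the active causes.
P(wet lawn | heavy dew) = 0.78633·0.82·0.9 + 0.98718·0.82·0.1 + 0.982906·0.18·0.9 + 0.998974·0.18·0.1 = 0.580312 + 0.080949 + 0.159231 + 0.017982 = 0.838474
Of this, 0.098931 comes from 0.080949 + 0.017982 (the overnight rain=true cases).
Hence the posterior is 0.098931/0.838474 ≈ 0.1180.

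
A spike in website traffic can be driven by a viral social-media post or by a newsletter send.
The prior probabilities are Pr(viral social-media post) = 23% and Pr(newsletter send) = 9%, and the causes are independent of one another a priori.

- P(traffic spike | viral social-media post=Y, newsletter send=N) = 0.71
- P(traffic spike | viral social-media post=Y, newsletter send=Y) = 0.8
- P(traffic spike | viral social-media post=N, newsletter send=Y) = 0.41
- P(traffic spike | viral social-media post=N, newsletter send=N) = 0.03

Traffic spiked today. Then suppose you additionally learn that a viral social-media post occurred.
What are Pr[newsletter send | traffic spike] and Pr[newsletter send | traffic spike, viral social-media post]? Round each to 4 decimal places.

Pr[newsletter send | traffic spike] ≈ 0.2096; Pr[newsletter send | traffic spike, viral social-media post] ≈ 0.1003

Sum P(traffic spike|·) weighted by the priors over the 4 (viral social-media post, newsletter send) configurations:
  P(traffic spike) = 0.03×0.77×0.91 + 0.41×0.77×0.09 + 0.71×0.23×0.91 + 0.8×0.23×0.09
        = 0.021021 + 0.028413 + 0.148603 + 0.016560 = 0.214597
Configurations with newsletter send contribute 0.044973, so
  P(newsletter send | traffic spike) = 0.044973 / 0.214597 ≈ 0.2096

With the extra evidence:
For the numerator, keep only newsletter send=true terms: 0.8*0.09 = 0.072000
The normalizing constant is 0.71*0.91 + 0.8*0.09 = 0.718100
P(newsletter send | traffic spike, viral social-media post) = 0.072000/0.718100 ≈ 0.1003
The drop from 0.2096 to 0.1003 is the explaining-away (discounting) effect.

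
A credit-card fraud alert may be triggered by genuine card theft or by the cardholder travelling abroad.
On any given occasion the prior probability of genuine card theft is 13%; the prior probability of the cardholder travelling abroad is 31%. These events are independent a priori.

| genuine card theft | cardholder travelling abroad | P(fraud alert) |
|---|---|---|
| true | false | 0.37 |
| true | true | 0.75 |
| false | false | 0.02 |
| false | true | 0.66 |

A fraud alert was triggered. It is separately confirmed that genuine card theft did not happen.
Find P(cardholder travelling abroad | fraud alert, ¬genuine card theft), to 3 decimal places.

P(cardholder travelling abroad | fraud alert, ¬genuine card theft) ≈ 0.937

For the numerator, keep only cardholder travelling abroad=true terms: 0.66*0.31 = 0.204600
The normalizing constant is 0.02*0.69 + 0.66*0.31 = 0.218400
P(cardholder travelling abroad | fraud alert, ¬genuine card theft) = 0.204600/0.218400 ≈ 0.937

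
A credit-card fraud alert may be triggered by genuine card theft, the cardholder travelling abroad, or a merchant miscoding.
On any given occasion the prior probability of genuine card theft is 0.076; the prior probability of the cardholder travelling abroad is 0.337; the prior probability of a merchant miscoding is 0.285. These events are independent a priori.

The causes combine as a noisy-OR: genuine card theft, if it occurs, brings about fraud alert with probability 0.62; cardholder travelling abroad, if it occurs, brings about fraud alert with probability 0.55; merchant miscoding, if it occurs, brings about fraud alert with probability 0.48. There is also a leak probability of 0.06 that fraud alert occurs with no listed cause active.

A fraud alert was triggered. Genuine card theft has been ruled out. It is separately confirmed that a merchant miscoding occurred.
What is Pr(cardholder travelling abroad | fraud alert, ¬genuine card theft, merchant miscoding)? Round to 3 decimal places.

Pr(cardholder travelling abroad | fraud alert, ¬genuine card theft, merchant miscoding) ≈ 0.437

Under noisy-OR, P(fraud alert | causes) = 1 − (1−0.06)·∏(1−qᵢ) over the active causes.
P(fraud alert | ¬genuine card theft, merchant miscoding) = 0.5112×0.663 + 0.78004×0.337 = 0.338926 + 0.262873 = 0.601799
Restricting to configurations with cardholder travelling abroad present: 0.78004×0.337 = 0.262873.
So P(cardholder travelling abroad | fraud alert, ¬genuine card theft, merchant miscoding) = 0.262873/0.601799 ≈ 0.437.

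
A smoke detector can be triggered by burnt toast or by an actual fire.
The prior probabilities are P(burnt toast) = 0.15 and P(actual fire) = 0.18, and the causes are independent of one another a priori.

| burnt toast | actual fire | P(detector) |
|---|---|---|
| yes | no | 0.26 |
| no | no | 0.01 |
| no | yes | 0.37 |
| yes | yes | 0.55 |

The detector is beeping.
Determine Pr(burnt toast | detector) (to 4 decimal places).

Pr(burnt toast | detector) ≈ 0.4241

P(detector) = 0.01×0.85×0.82 + 0.37×0.85×0.18 + 0.26×0.15×0.82 + 0.55×0.15×0.18 = 0.006970 + 0.056610 + 0.031980 + 0.014850 = 0.110410
The burnt toast-present share is 0.031980 + 0.014850 = 0.046830.
So P(burnt toast | detector) = 0.046830/0.110410 ≈ 0.4241.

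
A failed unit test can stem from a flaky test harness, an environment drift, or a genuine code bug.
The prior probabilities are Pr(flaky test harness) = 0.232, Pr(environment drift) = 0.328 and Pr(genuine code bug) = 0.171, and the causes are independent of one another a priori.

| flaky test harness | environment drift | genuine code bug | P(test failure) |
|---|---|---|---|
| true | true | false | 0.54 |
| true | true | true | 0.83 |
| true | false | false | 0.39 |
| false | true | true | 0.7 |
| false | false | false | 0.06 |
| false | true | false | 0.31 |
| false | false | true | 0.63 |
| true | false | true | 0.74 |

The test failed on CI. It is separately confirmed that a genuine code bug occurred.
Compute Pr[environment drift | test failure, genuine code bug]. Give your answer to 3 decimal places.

Pr[environment drift | test failure, genuine code bug] ≈ 0.352

Sum P(test failure|·) weighted by the priors over the 4 (flaky test harness, environment drift) configurations:
  P(test failure | genuine code bug) = 0.63*0.768*0.672 + 0.7*0.768*0.328 + 0.74*0.232*0.672 + 0.83*0.232*0.328
        = 0.325140 + 0.176333 + 0.115369 + 0.063160 = 0.680002
Keeping only the environment drift-present terms gives 0.239493, so
  P(environment drift | test failure, genuine code bug) = 0.239493 / 0.680002 ≈ 0.352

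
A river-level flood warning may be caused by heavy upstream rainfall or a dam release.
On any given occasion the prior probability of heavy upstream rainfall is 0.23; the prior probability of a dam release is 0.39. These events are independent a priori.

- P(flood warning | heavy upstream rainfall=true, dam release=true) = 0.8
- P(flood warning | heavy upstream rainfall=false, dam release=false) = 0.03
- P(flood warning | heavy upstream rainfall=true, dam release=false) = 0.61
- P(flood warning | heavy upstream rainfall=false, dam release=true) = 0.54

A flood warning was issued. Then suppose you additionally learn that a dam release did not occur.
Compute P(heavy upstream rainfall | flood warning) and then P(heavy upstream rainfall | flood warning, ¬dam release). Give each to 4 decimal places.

P(heavy upstream rainfall | flood warning) ≈ 0.4717; P(heavy upstream rainfall | flood warning, ¬dam release) ≈ 0.8586

P(flood warning) = 0.03·0.77·0.61 + 0.54·0.77·0.39 + 0.61·0.23·0.61 + 0.8·0.23·0.39 = 0.014091 + 0.162162 + 0.085583 + 0.071760 = 0.333596
Of this, 0.157343 comes from 0.085583 + 0.071760 (the heavy upstream rainfall=true cases).
P(heavy upstream rainfall | flood warning) = 0.157343 / 0.333596 ≈ 0.4717

Now condition on the additional information:
Weight on heavy upstream rainfall=true, given the evidence: 0.61*0.23 = 0.140300
The normalizing constant is 0.03*0.77 + 0.61*0.23 = 0.163400
P(heavy upstream rainfall | flood warning, ¬dam release) = 0.140300/0.163400 ≈ 0.8586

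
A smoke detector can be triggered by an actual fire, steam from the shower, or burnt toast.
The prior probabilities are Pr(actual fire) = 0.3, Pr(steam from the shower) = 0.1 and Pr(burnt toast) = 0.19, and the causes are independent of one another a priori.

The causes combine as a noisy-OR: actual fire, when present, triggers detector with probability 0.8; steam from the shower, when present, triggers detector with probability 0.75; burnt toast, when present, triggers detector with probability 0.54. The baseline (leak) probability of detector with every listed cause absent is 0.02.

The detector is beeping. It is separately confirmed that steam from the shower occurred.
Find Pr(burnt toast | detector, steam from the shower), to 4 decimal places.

Under noisy-OR, P(detector | causes) = 1 − (1−0.02)·∏(1−qᵢ) over the active causes.
Enumerate the 4 (actual fire, burnt toast) configurations and weight by the priors:
  P(detector | steam from the shower) = 0.755*0.7*0.81 + 0.8873*0.7*0.19 + 0.951*0.3*0.81 + 0.97746*0.3*0.19
        = 0.428085 + 0.118011 + 0.231093 + 0.055715 = 0.832904
Configurations with burnt toast contribute 0.173726, so
  P(burnt toast | detector, steam from the shower) = 0.173726 / 0.832904 ≈ 0.2086

Pr(burnt toast | detector, steam from the shower) ≈ 0.2086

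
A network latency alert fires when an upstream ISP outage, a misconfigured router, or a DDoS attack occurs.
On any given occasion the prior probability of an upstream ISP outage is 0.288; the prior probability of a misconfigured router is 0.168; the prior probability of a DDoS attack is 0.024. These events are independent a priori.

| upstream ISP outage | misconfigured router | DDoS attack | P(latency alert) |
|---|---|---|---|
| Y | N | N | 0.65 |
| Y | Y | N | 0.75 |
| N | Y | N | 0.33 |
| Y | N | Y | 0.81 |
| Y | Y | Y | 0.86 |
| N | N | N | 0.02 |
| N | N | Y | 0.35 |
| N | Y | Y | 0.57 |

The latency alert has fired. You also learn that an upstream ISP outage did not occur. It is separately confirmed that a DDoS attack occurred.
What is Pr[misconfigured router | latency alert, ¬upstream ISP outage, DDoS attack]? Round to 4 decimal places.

Pr[misconfigured router | latency alert, ¬upstream ISP outage, DDoS attack] ≈ 0.2475

For the numerator, keep only misconfigured router=true terms: 0.57·0.168 = 0.095760
The normalizing constant is 0.35·0.832 + 0.57·0.168 = 0.386960
P(misconfigured router | latency alert, ¬upstream ISP outage, DDoS attack) = 0.095760/0.386960 ≈ 0.2475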